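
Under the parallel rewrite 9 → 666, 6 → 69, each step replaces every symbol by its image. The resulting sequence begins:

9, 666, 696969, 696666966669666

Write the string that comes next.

696666969696966669696969666696969

Applying the rule to each of the 15 symbols of 696666966669666 gives the pieces 69 666 69 69 69 69 666 69 69 69 69 666 69 69 69, which concatenate to the answer.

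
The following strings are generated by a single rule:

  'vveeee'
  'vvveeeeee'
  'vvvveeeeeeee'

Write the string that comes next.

vvvvveeeeeeeeee

Each string has the form v^{n} e^{2n}, where the shown terms are n = 2, 3, 4.
Setting n = 5 gives 5, 10 characters in each block.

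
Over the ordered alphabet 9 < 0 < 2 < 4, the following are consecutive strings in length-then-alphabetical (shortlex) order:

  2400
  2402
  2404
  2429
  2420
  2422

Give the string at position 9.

2440

Continuing the enumeration 3 steps past 2422: 2422 → 2424 → 2449 → (answer).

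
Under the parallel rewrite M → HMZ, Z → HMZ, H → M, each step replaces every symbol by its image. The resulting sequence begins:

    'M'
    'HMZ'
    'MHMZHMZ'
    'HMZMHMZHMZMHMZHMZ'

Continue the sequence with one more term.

φ(HMZMHMZHMZMHMZHMZ) expands symbol-by-symbol to M HMZ HMZ HMZ M HMZ HMZ M HMZ HMZ HMZ M HMZ HMZ M HMZ HMZ; joining the 17 pieces gives the next term.

MHMZHMZHMZMHMZHMZMHMZHMZHMZMHMZHMZMHMZHMZ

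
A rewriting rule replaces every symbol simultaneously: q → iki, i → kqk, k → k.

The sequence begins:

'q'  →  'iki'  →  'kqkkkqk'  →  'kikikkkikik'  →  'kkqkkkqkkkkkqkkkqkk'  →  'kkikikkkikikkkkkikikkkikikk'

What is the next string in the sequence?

φ(kkikikkkikikkkkkikikkkikikk) expands symbol-by-symbol to k k kqk k kqk k k k kqk k kqk k k k k k kqk k kqk k k k kqk k kqk k k; joining the 27 pieces gives the next term.

kkkqkkkqkkkkkqkkkqkkkkkkkqkkkqkkkkkqkkkqkkk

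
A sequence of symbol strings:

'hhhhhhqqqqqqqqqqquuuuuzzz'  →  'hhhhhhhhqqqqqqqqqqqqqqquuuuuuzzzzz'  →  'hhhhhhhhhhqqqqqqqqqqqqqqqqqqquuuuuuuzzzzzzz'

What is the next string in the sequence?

hhhhhhhhhhhhqqqqqqqqqqqqqqqqqqqqqqquuuuuuuuzzzzzzzzz

Term n consists of 2n+2 h's, followed by 4n+3 q's, followed by n+3 u's, followed by 2n-1 z's, where the shown terms are n = 2, 3, 4.
For the next term, n = 5, so the run lengths are 12, 23, 8, 9.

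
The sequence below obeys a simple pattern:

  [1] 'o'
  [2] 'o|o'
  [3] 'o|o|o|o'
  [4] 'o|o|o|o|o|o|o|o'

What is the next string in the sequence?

o|o|o|o|o|o|o|o|o|o|o|o|o|o|o|o

Each string is two copies of the previous one joined by '|'.
One more doubling of o|o|o|o|o|o|o|o gives the answer.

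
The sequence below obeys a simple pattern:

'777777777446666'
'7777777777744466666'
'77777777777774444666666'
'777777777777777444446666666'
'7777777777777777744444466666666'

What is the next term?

Each string has the form 7^{2n+3} 4^{n-1} 6^{n+1}, where the shown terms are n = 3, 4, 5, 6, 7.
At n = 8 the blocks have lengths 19, 7, 9.

77777777777777777774444444666666666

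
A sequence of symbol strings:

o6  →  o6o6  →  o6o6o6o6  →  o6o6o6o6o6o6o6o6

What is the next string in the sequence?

s(k+1) = s(k)·s(k) — each term doubles the last.
So the next term is two copies of o6o6o6o6o6o6o6o6.

o6o6o6o6o6o6o6o6o6o6o6o6o6o6o6o6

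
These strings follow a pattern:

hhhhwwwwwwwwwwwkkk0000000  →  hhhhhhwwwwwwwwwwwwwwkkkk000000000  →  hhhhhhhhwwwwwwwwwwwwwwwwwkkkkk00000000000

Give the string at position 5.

hhhhhhhhhhhhwwwwwwwwwwwwwwwwwwwwwwwkkkkkkk000000000000000

Term n consists of 2n-2 h's, followed by 3n+2 w's, followed by n k's, followed by 2n+1 0's, where the shown terms are n = 3, 4, 5.
At n = 7 the blocks have lengths 12, 23, 7, 15.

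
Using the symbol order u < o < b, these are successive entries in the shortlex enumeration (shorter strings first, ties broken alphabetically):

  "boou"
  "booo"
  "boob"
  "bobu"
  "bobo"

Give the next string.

bobb

The successor of bobo increments the rightmost position that isn't already b and resets every position after it to u.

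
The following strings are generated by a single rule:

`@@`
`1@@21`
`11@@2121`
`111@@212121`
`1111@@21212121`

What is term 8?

1111111@@21212121212121

s(k+1) = 1·s(k)·21, so each term gains 1 as a prefix and 21 as a suffix.
From 1111@@21212121, 3 further steps: 1111@@21212121 → 11111@@2121212121 → 111111@@212121212121 → (answer).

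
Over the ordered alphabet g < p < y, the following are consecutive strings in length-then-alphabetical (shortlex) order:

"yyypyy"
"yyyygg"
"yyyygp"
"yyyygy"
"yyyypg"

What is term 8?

yyyyyg

Stepping forward 3 times from yyyypg: yyyypg → yyyypp → yyyypy, then the target.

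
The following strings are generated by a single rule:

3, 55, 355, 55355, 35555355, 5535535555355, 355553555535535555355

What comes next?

From term 3 onward, concatenate the second-to-last term with the last: 3·55 = 355, 55·355 = 55355, …
The next term joins 5535535555355 and 355553555535535555355.

5535535555355355553555535535555355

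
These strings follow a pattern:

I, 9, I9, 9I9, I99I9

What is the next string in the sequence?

9I9I99I9

From term 3 onward, concatenate the second-to-last term with the last: I·9 = I9, 9·I9 = 9I9, …
The next term joins 9I9 and I99I9.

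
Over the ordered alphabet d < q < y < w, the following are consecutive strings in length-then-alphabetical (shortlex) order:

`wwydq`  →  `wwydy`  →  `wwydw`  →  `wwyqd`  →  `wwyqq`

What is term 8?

wwyyd

Stepping forward 3 times from wwyqq: wwyqq → wwyqy → wwyqw, then the target.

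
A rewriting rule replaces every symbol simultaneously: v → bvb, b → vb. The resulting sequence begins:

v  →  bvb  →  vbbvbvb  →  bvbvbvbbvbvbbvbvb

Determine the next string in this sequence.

Rewriting the 17 symbols of bvbvbvbbvbvbbvbvb one by one yields vb bvb vb bvb vb bvb vb vb bvb vb bvb vb vb bvb vb bvb vb; concatenated:

vbbvbvbbvbvbbvbvbvbbvbvbbvbvbvbbvbvbbvbvb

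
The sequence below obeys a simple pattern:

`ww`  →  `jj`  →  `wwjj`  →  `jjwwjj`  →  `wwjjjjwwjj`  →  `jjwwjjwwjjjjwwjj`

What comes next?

Each term (from the third on) is the two preceding terms concatenated in order: term 3 = ww·jj = wwjj.
So term 7 is wwjjjjwwjj·jjwwjjwwjjjjwwjj.

wwjjjjwwjjjjwwjjwwjjjjwwjj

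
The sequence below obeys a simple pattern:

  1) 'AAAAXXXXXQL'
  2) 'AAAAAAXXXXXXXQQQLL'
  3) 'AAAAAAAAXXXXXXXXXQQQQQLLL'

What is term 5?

Reading off run lengths: A runs 4, 6, 8; X runs 5, 7, 9; Q runs 1, 3, 5; L runs 1, 2, 3 — each is linear in n (n = 1, 2, …).
For term 5, n = 5, so the run lengths are 12, 13, 9, 5.

AAAAAAAAAAAAXXXXXXXXXXXXXQQQQQQQQQLLLLL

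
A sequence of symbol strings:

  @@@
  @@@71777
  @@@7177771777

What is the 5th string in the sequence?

@@@71777717777177771777

Each term is the previous one with 71777 appended.
From @@@7177771777, 2 further steps: @@@7177771777 → @@@717777177771777 → (answer).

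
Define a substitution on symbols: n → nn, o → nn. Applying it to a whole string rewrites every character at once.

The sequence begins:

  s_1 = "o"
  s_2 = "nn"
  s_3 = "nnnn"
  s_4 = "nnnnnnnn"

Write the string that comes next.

Apply φ to nnnnnnnn symbol by symbol: n→nn, n→nn, n→nn, n→nn, n→nn, n→nn, n→nn, n→nn; joined: nn nn nn nn nn nn nn nn.

nnnnnnnnnnnnnnnn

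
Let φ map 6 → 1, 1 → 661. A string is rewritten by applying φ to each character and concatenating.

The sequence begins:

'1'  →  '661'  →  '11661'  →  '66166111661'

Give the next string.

116611166166166111661

Rewriting each symbol of 66166111661: 6→1, 6→1, 1→661, 6→1, 6→1, 1→661, 1→661, 1→661, 6→1, 6→1, 1→661, which concatenates to 1 1 661 1 1 661 661 661 1 1 661.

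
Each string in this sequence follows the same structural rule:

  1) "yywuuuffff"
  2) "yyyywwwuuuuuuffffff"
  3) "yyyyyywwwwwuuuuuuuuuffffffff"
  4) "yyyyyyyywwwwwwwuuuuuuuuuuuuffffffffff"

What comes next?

Each string has the form y^{2n} w^{2n-1} u^{3n} f^{2n+2} (n = 1, 2, …).
For the next term, n = 5, so the run lengths are 10, 9, 15, 12.

yyyyyyyyyywwwwwwwwwuuuuuuuuuuuuuuuffffffffffff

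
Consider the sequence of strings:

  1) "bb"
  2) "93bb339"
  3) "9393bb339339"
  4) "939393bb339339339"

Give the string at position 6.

Each term wraps the previous one in 93 on the left and 339 on the right.
From 939393bb339339339, 2 further steps: 939393bb339339339 → 93939393bb339339339339 → (answer).

9393939393bb339339339339339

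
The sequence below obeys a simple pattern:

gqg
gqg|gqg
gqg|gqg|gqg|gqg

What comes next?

gqg|gqg|gqg|gqg|gqg|gqg|gqg|gqg

Every step duplicates the string with '|' between the halves.
One more doubling of gqg|gqg|gqg|gqg gives the answer.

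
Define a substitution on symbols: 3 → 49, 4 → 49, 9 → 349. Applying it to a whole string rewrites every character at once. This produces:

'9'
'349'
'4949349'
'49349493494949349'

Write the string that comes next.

Replace each of the 17 characters of 49349493494949349 in place — 49 349 49 49 349 49 349 49 49 349 49 349 49 349 49 49 349 — and concatenate.

49349494934949349494934949349493494949349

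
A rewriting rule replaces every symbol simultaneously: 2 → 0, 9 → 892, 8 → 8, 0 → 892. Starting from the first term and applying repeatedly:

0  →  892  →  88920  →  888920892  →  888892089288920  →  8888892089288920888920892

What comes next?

88888892089288920888920892888892089288920

Replace each of the 25 characters of 8888892089288920888920892 in place — 8 8 8 8 8 892 0 892 8 892 0 8 8 892 0 892 8 8 8 892 0 892 8 892 0 — and concatenate.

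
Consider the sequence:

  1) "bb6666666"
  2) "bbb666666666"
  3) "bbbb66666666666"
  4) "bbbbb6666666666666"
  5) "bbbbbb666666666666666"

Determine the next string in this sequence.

bbbbbbb66666666666666666

Reading off run lengths: b runs 2, 3, 4, 5, 6; 6 runs 7, 9, 11, 13, 15 — each is linear in n, where the shown terms are n = 3, 4, 5, 6, 7.
Setting n = 8 gives 7, 17 characters in each block.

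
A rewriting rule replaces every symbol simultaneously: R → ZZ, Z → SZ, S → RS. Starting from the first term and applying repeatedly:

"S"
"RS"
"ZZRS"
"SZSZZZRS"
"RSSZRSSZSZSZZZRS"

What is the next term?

ZZRSRSSZZZRSRSSZRSSZRSSZSZSZZZRS

φ(RSSZRSSZSZSZZZRS) expands symbol-by-symbol to ZZ RS RS SZ ZZ RS RS SZ RS SZ RS SZ SZ SZ ZZ RS; joining the 16 pieces gives the next term.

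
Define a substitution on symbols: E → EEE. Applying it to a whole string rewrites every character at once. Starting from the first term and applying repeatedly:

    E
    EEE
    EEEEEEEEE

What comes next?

Apply φ to EEEEEEEEE symbol by symbol: E→EEE, E→EEE, E→EEE, E→EEE, E→EEE, E→EEE, E→EEE, E→EEE, E→EEE; joined: EEE EEE EEE EEE EEE EEE EEE EEE EEE.

EEEEEEEEEEEEEEEEEEEEEEEEEEE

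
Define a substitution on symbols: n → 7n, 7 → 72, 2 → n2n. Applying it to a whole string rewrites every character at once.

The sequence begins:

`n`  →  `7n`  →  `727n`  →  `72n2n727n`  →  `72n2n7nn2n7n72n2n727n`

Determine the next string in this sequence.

Rewriting the 21 symbols of 72n2n7nn2n7n72n2n727n one by one yields 72 n2n 7n n2n 7n 72 7n 7n n2n 7n 72 7n 72 n2n 7n n2n 7n 72 n2n 72 7n; concatenated:

72n2n7nn2n7n727n7nn2n7n727n72n2n7nn2n7n72n2n727n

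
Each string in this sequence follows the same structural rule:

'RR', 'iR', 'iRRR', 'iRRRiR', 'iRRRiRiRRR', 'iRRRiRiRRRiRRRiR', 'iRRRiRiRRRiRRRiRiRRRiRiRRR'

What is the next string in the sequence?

This is a Fibonacci-style word recurrence s(k) = s(k−1)·s(k−2): e.g. iR·RR = iRRR.
The next term joins iRRRiRiRRRiRRRiRiRRRiRiRRR and iRRRiRiRRRiRRRiR.

iRRRiRiRRRiRRRiRiRRRiRiRRRiRRRiRiRRRiRRRiR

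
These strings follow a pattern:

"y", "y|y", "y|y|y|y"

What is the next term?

Every step duplicates the string with '|' between the halves.
So the next term is two copies of y|y|y|y with '|' between the halves.

y|y|y|y|y|y|y|y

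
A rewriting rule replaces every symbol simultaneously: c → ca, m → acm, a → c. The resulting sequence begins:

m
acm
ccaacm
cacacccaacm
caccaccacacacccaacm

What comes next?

φ(caccaccacacacccaacm) expands symbol-by-symbol to ca c ca ca c ca ca c ca c ca c ca ca ca c c ca acm; joining the 19 pieces gives the next term.

caccacaccacaccaccaccacacacccaacm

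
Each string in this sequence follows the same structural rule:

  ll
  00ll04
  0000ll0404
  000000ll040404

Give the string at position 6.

s(k+1) = 00·s(k)·04, so each term gains 00 as a prefix and 04 as a suffix.
From 000000ll040404, 2 further steps: 000000ll040404 → 00000000ll04040404 → (answer).

0000000000ll0404040404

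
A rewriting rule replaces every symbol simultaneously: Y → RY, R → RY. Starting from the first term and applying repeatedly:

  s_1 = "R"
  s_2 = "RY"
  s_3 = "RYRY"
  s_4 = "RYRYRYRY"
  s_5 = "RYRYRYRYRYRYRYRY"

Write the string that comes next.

RYRYRYRYRYRYRYRYRYRYRYRYRYRYRYRY

Replace each of the 16 characters of RYRYRYRYRYRYRYRY in place — RY RY RY RY RY RY RY RY RY RY RY RY RY RY RY RY — and concatenate.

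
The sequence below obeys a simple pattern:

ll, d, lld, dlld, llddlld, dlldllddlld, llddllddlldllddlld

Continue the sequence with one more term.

This is a Fibonacci-style word recurrence s(k) = s(k−2)·s(k−1): e.g. ll·d = lld.
The next term joins dlldllddlld and llddllddlldllddlld.

dlldllddlldllddllddlldllddlld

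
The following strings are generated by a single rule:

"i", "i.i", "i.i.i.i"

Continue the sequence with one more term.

s(k+1) = s(k)·.·s(k) — each term doubles the last with '.' between the halves.
Doubling i.i.i.i with '.' between the halves:

i.i.i.i.i.i.i.i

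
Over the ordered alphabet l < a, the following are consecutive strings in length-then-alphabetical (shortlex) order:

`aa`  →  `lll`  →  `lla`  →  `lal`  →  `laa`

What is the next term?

all

The successor of laa increments the rightmost position that isn't already a and resets every position after it to l.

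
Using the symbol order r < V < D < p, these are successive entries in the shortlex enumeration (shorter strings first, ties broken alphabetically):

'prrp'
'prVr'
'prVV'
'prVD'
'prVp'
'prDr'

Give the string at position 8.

Continuing the enumeration 2 steps past prDr: prDr → prDV → (answer).

prDD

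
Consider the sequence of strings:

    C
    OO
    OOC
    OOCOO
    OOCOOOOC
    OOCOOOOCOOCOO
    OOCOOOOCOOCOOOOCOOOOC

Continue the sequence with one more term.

OOCOOOOCOOCOOOOCOOOOCOOCOOOOCOOCOO

This is a Fibonacci-style word recurrence s(k) = s(k−1)·s(k−2): e.g. OO·C = OOC.
Continuing: OOCOOOOCOOCOOOOCOOOOC · OOCOOOOCOOCOO gives term 8.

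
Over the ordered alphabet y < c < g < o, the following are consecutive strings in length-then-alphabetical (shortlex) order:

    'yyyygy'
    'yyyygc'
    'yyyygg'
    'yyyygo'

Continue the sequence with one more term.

yyyyoy

Treat yyyygo as a base-4 numeral over the given alphabet and add one, carrying through any trailing o's.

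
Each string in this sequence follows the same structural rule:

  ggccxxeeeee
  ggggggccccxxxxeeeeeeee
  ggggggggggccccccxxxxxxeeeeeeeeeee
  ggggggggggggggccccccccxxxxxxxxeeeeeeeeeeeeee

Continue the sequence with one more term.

ggggggggggggggggggccccccccccxxxxxxxxxxeeeeeeeeeeeeeeeee

Each string has the form g^{4n-2} c^{2n} x^{2n} e^{3n+2} (n = 1, 2, …).
For the next term, n = 5, so the run lengths are 18, 10, 10, 17.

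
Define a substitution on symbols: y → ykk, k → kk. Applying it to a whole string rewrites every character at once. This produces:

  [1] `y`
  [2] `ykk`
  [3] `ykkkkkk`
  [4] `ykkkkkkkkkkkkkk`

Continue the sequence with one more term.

Rewriting the 15 symbols of ykkkkkkkkkkkkkk one by one yields ykk kk kk kk kk kk kk kk kk kk kk kk kk kk kk; concatenated:

ykkkkkkkkkkkkkkkkkkkkkkkkkkkkkk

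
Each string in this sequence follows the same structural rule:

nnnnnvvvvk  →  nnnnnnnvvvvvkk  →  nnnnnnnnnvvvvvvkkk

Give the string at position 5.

Reading off run lengths: n runs 5, 7, 9; v runs 4, 5, 6; k runs 1, 2, 3 — each is linear in n, where the shown terms are n = 2, 3, 4.
At n = 6 the blocks have lengths 13, 8, 5.

nnnnnnnnnnnnnvvvvvvvvkkkkk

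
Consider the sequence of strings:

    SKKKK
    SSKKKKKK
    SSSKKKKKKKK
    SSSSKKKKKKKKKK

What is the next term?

Each string has the form S^{n-1} K^{2n}, where the shown terms are n = 2, 3, 4, 5.
For the next term, n = 6, so the run lengths are 5, 12.

SSSSSKKKKKKKKKKKK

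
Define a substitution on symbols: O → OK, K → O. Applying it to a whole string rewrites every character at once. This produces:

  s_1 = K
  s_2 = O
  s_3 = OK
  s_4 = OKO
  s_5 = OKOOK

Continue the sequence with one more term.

Apply φ to OKOOK symbol by symbol: O→OK, K→O, O→OK, O→OK, K→O; joined: OK O OK OK O.

OKOOKOKO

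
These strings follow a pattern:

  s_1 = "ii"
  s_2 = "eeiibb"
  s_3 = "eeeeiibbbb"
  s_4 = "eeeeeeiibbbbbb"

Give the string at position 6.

Every step adds ee to the front and bb to the end of the previous string.
From eeeeeeiibbbbbb, 2 further steps: eeeeeeiibbbbbb → eeeeeeeeiibbbbbbbb → (answer).

eeeeeeeeeeiibbbbbbbbbb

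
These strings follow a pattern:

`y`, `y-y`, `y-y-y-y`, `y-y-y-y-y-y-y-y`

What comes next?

y-y-y-y-y-y-y-y-y-y-y-y-y-y-y-y

s(k+1) = s(k)·-·s(k) — each term doubles the last with '-' between the halves.
One more doubling of y-y-y-y-y-y-y-y gives the answer.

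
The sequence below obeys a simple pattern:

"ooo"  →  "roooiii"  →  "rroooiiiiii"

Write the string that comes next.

rrroooiiiiiiiii

Each term wraps the previous one in r on the left and iii on the right.
So the next term is r·rroooiiiiii·iii.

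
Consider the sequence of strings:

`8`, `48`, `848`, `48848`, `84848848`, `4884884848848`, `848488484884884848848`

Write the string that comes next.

This is a Fibonacci-style word recurrence s(k) = s(k−2)·s(k−1): e.g. 8·48 = 848.
The next term joins 4884884848848 and 848488484884884848848.

4884884848848848488484884884848848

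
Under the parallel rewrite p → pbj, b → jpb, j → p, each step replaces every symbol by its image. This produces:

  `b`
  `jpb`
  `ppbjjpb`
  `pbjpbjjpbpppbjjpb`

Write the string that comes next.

φ(pbjpbjjpbpppbjjpb) expands symbol-by-symbol to pbj jpb p pbj jpb p p pbj jpb pbj pbj pbj jpb p p pbj jpb; joining the 17 pieces gives the next term.

pbjjpbppbjjpbpppbjjpbpbjpbjpbjjpbpppbjjpb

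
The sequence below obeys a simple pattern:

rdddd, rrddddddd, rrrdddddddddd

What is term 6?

rrrrrrddddddddddddddddddd

Reading off run lengths: r runs 1, 2, 3; d runs 4, 7, 10 — each is linear in n (n = 1, 2, …).
At n = 6 the blocks have lengths 6, 19.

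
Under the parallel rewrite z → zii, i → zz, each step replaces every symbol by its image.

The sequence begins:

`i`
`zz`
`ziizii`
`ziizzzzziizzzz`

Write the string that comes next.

ziizzzzziiziiziiziiziizzzzziiziiziizii

Applying the rule to each of the 14 symbols of ziizzzzziizzzz gives the pieces zii zz zz zii zii zii zii zii zz zz zii zii zii zii, which concatenate to the answer.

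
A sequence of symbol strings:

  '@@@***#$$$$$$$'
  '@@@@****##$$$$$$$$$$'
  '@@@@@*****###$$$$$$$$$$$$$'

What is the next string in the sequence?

@@@@@@******####$$$$$$$$$$$$$$$$

The n-th term is n+1 @'s then n+1 *'s then n-1 #'s then 3n+1 $'s, where the shown terms are n = 2, 3, 4.
For the next term, n = 5, so the run lengths are 6, 6, 4, 16.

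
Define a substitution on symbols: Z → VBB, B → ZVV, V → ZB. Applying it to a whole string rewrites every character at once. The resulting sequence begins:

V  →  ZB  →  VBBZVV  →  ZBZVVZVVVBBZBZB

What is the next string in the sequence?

VBBZVVVBBZBZBVBBZBZBZBZVVZVVVBBZVVVBBZVV

Replace each of the 15 characters of ZBZVVZVVVBBZBZB in place — VBB ZVV VBB ZB ZB VBB ZB ZB ZB ZVV ZVV VBB ZVV VBB ZVV — and concatenate.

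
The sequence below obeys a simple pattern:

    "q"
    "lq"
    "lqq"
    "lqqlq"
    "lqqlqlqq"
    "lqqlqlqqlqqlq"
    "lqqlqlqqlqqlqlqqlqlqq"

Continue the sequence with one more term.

lqqlqlqqlqqlqlqqlqlqqlqqlqlqqlqqlq

Each term (from the third on) is the previous term followed by the one before it: term 3 = lq·q = lqq.
So term 8 is lqqlqlqqlqqlqlqqlqlqq·lqqlqlqqlqqlq.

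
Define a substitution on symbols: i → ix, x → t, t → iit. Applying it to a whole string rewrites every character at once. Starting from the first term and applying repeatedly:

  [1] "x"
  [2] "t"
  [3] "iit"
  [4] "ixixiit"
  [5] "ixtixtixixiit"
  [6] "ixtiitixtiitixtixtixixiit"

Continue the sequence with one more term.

Rewriting the 25 symbols of ixtiitixtiitixtixtixixiit one by one yields ix t iit ix ix iit ix t iit ix ix iit ix t iit ix t iit ix t ix t ix ix iit; concatenated:

ixtiitixixiitixtiitixixiitixtiitixtiitixtixtixixiit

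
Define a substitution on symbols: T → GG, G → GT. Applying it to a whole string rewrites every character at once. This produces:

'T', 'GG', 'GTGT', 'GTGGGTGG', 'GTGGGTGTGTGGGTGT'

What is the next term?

GTGGGTGTGTGGGTGGGTGGGTGTGTGGGTGG

Replace each of the 16 characters of GTGGGTGTGTGGGTGT in place — GT GG GT GT GT GG GT GG GT GG GT GT GT GG GT GG — and concatenate.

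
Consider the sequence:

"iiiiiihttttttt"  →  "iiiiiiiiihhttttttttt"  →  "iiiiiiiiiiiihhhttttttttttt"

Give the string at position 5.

The n-th term is 3n i's then n-1 h's then 2n+3 t's, where the shown terms are n = 2, 3, 4.
At n = 6 the blocks have lengths 18, 5, 15.

iiiiiiiiiiiiiiiiiihhhhhttttttttttttttt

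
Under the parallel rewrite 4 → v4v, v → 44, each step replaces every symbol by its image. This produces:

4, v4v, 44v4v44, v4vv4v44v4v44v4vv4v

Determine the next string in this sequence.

Replace each of the 19 characters of v4vv4v44v4v44v4vv4v in place — 44 v4v 44 44 v4v 44 v4v v4v 44 v4v 44 v4v v4v 44 v4v 44 44 v4v 44 — and concatenate.

44v4v4444v4v44v4vv4v44v4v44v4vv4v44v4v4444v4v44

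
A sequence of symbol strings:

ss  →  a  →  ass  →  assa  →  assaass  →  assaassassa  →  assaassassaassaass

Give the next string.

From term 3 onward, concatenate the last term with the second-to-last: a·ss = ass, ass·a = assa, …
Continuing: assaassassaassaass · assaassassa gives term 8.

assaassassaassaassassaassassa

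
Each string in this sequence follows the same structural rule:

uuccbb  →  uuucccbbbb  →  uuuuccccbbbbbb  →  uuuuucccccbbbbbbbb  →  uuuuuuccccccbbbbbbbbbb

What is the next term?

Reading off run lengths: u runs 2, 3, 4, 5, 6; c runs 2, 3, 4, 5, 6; b runs 2, 4, 6, 8, 10 — each is linear in n (n = 1, 2, …).
At n = 6 the blocks have lengths 7, 7, 12.

uuuuuuucccccccbbbbbbbbbbbb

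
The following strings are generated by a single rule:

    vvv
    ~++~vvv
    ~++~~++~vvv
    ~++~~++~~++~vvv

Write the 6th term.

The strings grow by a fixed prefix ~++~ each time.
From ~++~~++~~++~vvv, 2 further steps: ~++~~++~~++~vvv → ~++~~++~~++~~++~vvv → (answer).

~++~~++~~++~~++~~++~vvv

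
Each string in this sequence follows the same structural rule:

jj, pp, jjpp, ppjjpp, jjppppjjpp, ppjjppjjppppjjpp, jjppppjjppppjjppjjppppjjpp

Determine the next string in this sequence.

This is a Fibonacci-style word recurrence s(k) = s(k−2)·s(k−1): e.g. jj·pp = jjpp.
The next term joins ppjjppjjppppjjpp and jjppppjjppppjjppjjppppjjpp.

ppjjppjjppppjjppjjppppjjppppjjppjjppppjjpp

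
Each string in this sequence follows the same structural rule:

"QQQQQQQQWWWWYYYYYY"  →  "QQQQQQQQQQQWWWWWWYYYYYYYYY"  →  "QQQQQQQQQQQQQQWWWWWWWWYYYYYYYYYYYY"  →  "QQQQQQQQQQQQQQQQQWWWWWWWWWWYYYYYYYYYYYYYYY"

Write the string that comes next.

QQQQQQQQQQQQQQQQQQQQWWWWWWWWWWWWYYYYYYYYYYYYYYYYYY

Each string has the form Q^{3n+2} W^{2n} Y^{3n}, where the shown terms are n = 2, 3, 4, 5.
At n = 6 the blocks have lengths 20, 12, 18.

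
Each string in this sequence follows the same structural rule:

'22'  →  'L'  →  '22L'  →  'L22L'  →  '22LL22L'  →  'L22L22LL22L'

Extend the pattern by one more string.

22LL22LL22L22LL22L

Each term (from the third on) is the two preceding terms concatenated in order: term 3 = 22·L = 22L.
So term 7 is 22LL22L·L22L22LL22L.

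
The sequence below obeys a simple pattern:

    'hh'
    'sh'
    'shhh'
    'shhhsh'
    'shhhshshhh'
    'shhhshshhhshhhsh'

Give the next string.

Each term (from the third on) is the previous term followed by the one before it: term 3 = sh·hh = shhh.
The next term joins shhhshshhhshhhsh and shhhshshhh.

shhhshshhhshhhshshhhshshhh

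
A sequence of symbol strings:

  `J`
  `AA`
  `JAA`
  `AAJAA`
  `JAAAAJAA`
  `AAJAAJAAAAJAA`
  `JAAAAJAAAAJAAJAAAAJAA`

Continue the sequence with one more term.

This is a Fibonacci-style word recurrence s(k) = s(k−2)·s(k−1): e.g. J·AA = JAA.
The next term joins AAJAAJAAAAJAA and JAAAAJAAAAJAAJAAAAJAA.

AAJAAJAAAAJAAJAAAAJAAAAJAAJAAAAJAA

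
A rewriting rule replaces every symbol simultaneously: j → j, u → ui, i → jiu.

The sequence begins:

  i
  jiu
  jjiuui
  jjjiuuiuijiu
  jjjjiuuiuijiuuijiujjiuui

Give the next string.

Rewriting the 24 symbols of jjjjiuuiuijiuuijiujjiuui one by one yields j j j j jiu ui ui jiu ui jiu j jiu ui ui jiu j jiu ui j j jiu ui ui jiu; concatenated:

jjjjjiuuiuijiuuijiujjiuuiuijiujjiuuijjjiuuiuijiu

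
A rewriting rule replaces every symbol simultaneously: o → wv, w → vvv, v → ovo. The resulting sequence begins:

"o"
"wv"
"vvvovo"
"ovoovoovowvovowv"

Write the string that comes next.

Replace each of the 16 characters of ovoovoovowvovowv in place — wv ovo wv wv ovo wv wv ovo wv vvv ovo wv ovo wv vvv ovo — and concatenate.

wvovowvwvovowvwvovowvvvvovowvovowvvvvovo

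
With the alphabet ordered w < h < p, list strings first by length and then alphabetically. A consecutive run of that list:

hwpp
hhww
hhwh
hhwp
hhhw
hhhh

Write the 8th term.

hhpw

Continuing the enumeration 2 steps past hhhh: hhhh → hhhp → (answer).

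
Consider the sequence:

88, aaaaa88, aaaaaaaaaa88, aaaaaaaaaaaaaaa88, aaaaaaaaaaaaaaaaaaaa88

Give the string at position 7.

aaaaaaaaaaaaaaaaaaaaaaaaaaaaaa88

The strings grow by a fixed prefix aaaaa each time.
From aaaaaaaaaaaaaaaaaaaa88, 2 further steps: aaaaaaaaaaaaaaaaaaaa88 → aaaaaaaaaaaaaaaaaaaaaaaaa88 → (answer).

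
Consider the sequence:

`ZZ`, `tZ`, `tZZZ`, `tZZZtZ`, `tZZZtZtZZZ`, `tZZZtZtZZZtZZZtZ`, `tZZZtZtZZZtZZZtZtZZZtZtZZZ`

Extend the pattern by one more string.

This is a Fibonacci-style word recurrence s(k) = s(k−1)·s(k−2): e.g. tZ·ZZ = tZZZ.
Continuing: tZZZtZtZZZtZZZtZtZZZtZtZZZ · tZZZtZtZZZtZZZtZ gives term 8.

tZZZtZtZZZtZZZtZtZZZtZtZZZtZZZtZtZZZtZZZtZ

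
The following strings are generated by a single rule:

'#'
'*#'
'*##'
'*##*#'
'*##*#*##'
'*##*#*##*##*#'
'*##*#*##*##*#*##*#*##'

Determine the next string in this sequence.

Each term (from the third on) is the previous term followed by the one before it: term 3 = *#·# = *##.
So term 8 is *##*#*##*##*#*##*#*##·*##*#*##*##*#.

*##*#*##*##*#*##*#*##*##*#*##*##*#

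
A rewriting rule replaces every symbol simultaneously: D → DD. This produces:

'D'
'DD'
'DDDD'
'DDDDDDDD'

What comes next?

Rewriting each symbol of DDDDDDDD: D→DD, D→DD, D→DD, D→DD, D→DD, D→DD, D→DD, D→DD, which concatenates to DD DD DD DD DD DD DD DD.

DDDDDDDDDDDDDDDD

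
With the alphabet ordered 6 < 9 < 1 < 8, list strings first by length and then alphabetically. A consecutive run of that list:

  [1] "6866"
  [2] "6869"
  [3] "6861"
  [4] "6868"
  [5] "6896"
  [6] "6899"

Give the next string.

Treat 6899 as a base-4 numeral over the given alphabet and add one, carrying through any trailing 8's.

6891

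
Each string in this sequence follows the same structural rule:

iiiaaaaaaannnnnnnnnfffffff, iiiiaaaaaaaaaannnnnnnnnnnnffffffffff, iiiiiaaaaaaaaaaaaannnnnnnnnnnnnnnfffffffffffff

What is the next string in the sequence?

iiiiiiaaaaaaaaaaaaaaaannnnnnnnnnnnnnnnnnffffffffffffffff

The n-th term is n i's then 3n-2 a's then 3n n's then 3n-2 f's, where the shown terms are n = 3, 4, 5.
For the next term, n = 6, so the run lengths are 6, 16, 18, 16.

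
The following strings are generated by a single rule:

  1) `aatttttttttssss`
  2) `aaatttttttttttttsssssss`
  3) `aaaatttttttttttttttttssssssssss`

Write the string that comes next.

aaaaatttttttttttttttttttttsssssssssssss

Each string has the form a^{n} t^{4n+1} s^{3n-2}, where the shown terms are n = 2, 3, 4.
Setting n = 5 gives 5, 21, 13 characters in each block.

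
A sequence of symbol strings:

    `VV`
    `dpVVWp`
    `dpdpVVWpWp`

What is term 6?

dpdpdpdpdpVVWpWpWpWpWp

s(k+1) = dp·s(k)·Wp, so each term gains dp as a prefix and Wp as a suffix.
From dpdpVVWpWp, 3 further steps: dpdpVVWpWp → dpdpdpVVWpWpWp → dpdpdpdpVVWpWpWpWp → (answer).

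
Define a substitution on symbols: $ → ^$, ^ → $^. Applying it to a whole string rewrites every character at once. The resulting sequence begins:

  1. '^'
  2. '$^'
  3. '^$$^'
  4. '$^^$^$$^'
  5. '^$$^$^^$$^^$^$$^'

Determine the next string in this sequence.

φ(^$$^$^^$$^^$^$$^) expands symbol-by-symbol to $^ ^$ ^$ $^ ^$ $^ $^ ^$ ^$ $^ $^ ^$ $^ ^$ ^$ $^; joining the 16 pieces gives the next term.

$^^$^$$^^$$^$^^$^$$^$^^$$^^$^$$^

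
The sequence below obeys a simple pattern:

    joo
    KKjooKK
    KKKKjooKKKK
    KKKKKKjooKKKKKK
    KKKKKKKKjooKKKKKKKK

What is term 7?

Every step adds KK to the front and KK to the end of the previous string.
From KKKKKKKKjooKKKKKKKK, 2 further steps: KKKKKKKKjooKKKKKKKK → KKKKKKKKKKjooKKKKKKKKKK → (answer).

KKKKKKKKKKKKjooKKKKKKKKKKKK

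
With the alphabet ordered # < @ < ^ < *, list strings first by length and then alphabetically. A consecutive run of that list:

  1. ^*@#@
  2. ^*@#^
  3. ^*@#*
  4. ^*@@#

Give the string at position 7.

Stepping forward 3 times from ^*@@#: ^*@@# → ^*@@@ → ^*@@^, then the target.

^*@@*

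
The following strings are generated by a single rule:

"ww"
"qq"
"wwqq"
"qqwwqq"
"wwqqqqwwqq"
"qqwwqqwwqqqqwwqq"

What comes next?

From term 3 onward, concatenate the second-to-last term with the last: ww·qq = wwqq, qq·wwqq = qqwwqq, …
Continuing: wwqqqqwwqq · qqwwqqwwqqqqwwqq gives term 7.

wwqqqqwwqqqqwwqqwwqqqqwwqq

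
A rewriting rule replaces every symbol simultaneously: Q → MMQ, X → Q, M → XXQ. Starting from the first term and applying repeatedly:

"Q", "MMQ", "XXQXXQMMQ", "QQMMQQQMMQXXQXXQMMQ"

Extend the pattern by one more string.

Rewriting the 19 symbols of QQMMQQQMMQXXQXXQMMQ one by one yields MMQ MMQ XXQ XXQ MMQ MMQ MMQ XXQ XXQ MMQ Q Q MMQ Q Q MMQ XXQ XXQ MMQ; concatenated:

MMQMMQXXQXXQMMQMMQMMQXXQXXQMMQQQMMQQQMMQXXQXXQMMQ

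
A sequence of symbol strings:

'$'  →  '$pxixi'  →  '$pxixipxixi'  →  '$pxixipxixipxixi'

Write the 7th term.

$pxixipxixipxixipxixipxixipxixi

Each term is the previous one with pxixi appended.
From $pxixipxixipxixi, 3 further steps: $pxixipxixipxixi → $pxixipxixipxixipxixi → $pxixipxixipxixipxixipxixi → (answer).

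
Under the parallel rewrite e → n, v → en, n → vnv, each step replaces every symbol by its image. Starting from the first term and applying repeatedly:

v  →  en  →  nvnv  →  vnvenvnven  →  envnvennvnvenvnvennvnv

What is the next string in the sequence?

Applying the rule to each of the 22 symbols of envnvennvnvenvnvennvnv gives the pieces n vnv en vnv en n vnv vnv en vnv en n vnv en vnv en n vnv vnv en vnv en, which concatenate to the answer.

nvnvenvnvennvnvvnvenvnvennvnvenvnvennvnvvnvenvnven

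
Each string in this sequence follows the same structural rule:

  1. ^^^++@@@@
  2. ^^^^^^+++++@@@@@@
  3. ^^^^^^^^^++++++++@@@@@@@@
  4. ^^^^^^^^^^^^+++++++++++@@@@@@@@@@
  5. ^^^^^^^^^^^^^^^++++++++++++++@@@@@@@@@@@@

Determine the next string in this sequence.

Reading off run lengths: ^ runs 3, 6, 9, 12, 15; + runs 2, 5, 8, 11, 14; @ runs 4, 6, 8, 10, 12 — each is linear in n (n = 1, 2, …).
Setting n = 6 gives 18, 17, 14 characters in each block.

^^^^^^^^^^^^^^^^^^+++++++++++++++++@@@@@@@@@@@@@@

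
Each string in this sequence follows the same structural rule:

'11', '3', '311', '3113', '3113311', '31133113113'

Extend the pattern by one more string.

From term 3 onward, concatenate the last term with the second-to-last: 3·11 = 311, 311·3 = 3113, …
Continuing: 31133113113 · 3113311 gives term 7.

311331131133113311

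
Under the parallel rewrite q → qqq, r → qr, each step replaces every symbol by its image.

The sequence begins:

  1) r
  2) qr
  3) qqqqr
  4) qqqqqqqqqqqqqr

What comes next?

qqqqqqqqqqqqqqqqqqqqqqqqqqqqqqqqqqqqqqqqr

Applying the rule to each of the 14 symbols of qqqqqqqqqqqqqr gives the pieces qqq qqq qqq qqq qqq qqq qqq qqq qqq qqq qqq qqq qqq qr, which concatenate to the answer.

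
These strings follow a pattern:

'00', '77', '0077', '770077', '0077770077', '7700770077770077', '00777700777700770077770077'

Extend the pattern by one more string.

Each term (from the third on) is the two preceding terms concatenated in order: term 3 = 00·77 = 0077.
The next term joins 7700770077770077 and 00777700777700770077770077.

770077007777007700777700777700770077770077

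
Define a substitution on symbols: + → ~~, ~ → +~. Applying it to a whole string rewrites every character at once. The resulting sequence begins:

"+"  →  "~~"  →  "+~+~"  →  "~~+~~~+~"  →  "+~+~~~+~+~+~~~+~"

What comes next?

~~+~~~+~+~+~~~+~~~+~~~+~+~+~~~+~

Applying the rule to each of the 16 symbols of +~+~~~+~+~+~~~+~ gives the pieces ~~ +~ ~~ +~ +~ +~ ~~ +~ ~~ +~ ~~ +~ +~ +~ ~~ +~, which concatenate to the answer.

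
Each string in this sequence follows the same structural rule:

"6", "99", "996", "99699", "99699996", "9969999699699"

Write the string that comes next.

996999969969999699996

This is a Fibonacci-style word recurrence s(k) = s(k−1)·s(k−2): e.g. 99·6 = 996.
So term 7 is 9969999699699·99699996.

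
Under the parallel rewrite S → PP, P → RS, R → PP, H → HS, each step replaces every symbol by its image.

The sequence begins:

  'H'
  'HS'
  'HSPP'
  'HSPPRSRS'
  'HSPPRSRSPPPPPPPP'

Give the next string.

HSPPRSRSPPPPPPPPRSRSRSRSRSRSRSRS

Replace each of the 16 characters of HSPPRSRSPPPPPPPP in place — HS PP RS RS PP PP PP PP RS RS RS RS RS RS RS RS — and concatenate.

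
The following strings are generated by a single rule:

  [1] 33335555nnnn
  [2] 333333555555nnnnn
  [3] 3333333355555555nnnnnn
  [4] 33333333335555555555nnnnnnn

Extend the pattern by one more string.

Reading off run lengths: 3 runs 4, 6, 8, 10; 5 runs 4, 6, 8, 10; n runs 4, 5, 6, 7 — each is linear in n, where the shown terms are n = 2, 3, 4, 5.
Setting n = 6 gives 12, 12, 8 characters in each block.

333333333333555555555555nnnnnnnn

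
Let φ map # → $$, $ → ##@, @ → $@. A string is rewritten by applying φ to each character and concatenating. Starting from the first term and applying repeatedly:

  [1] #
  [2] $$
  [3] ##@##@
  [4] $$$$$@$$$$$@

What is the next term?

##@##@##@##@##@$@##@##@##@##@##@$@

Apply φ to $$$$$@$$$$$@ symbol by symbol: $→##@, $→##@, $→##@, $→##@, $→##@, @→$@, $→##@, $→##@, $→##@, $→##@, $→##@, @→$@; joined: ##@ ##@ ##@ ##@ ##@ $@ ##@ ##@ ##@ ##@ ##@ $@.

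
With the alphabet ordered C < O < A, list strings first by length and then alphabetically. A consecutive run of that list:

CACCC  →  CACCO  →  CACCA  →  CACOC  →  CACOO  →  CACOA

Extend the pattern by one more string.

CACAC

Find the rightmost character of CACOA below A, bump it to the next letter, and reset everything to its right to C.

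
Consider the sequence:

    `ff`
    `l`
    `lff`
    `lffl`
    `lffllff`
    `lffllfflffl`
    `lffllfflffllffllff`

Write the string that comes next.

This is a Fibonacci-style word recurrence s(k) = s(k−1)·s(k−2): e.g. l·ff = lff.
So term 8 is lffllfflffllffllff·lffllfflffl.

lffllfflffllffllfflffllfflffl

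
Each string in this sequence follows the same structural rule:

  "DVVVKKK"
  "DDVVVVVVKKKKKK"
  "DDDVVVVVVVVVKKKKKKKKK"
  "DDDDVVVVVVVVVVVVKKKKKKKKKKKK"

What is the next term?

Each string has the form D^{n} V^{3n} K^{3n} (n = 1, 2, …).
For the next term, n = 5, so the run lengths are 5, 15, 15.

DDDDDVVVVVVVVVVVVVVVKKKKKKKKKKKKKKK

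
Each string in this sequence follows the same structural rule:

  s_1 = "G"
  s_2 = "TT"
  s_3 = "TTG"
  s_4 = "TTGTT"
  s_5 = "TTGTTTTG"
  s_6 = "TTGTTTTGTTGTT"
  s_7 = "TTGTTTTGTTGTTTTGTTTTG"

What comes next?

TTGTTTTGTTGTTTTGTTTTGTTGTTTTGTTGTT

This is a Fibonacci-style word recurrence s(k) = s(k−1)·s(k−2): e.g. TT·G = TTG.
The next term joins TTGTTTTGTTGTTTTGTTTTG and TTGTTTTGTTGTT.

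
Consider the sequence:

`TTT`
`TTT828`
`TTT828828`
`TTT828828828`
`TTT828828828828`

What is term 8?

Each term is the previous one with 828 appended.
From TTT828828828828, 3 further steps: TTT828828828828 → TTT828828828828828 → TTT828828828828828828 → (answer).

TTT828828828828828828828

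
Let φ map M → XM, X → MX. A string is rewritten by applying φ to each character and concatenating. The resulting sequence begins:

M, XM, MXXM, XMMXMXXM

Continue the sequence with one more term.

MXXMXMMXXMMXMXXM

Apply φ to XMMXMXXM symbol by symbol: X→MX, M→XM, M→XM, X→MX, M→XM, X→MX, X→MX, M→XM; joined: MX XM XM MX XM MX MX XM.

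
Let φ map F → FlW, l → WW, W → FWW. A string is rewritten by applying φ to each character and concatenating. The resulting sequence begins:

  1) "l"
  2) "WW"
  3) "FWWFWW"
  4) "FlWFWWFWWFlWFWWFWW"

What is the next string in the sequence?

FlWWWFWWFlWFWWFWWFlWFWWFWWFlWWWFWWFlWFWWFWWFlWFWWFWW

Applying the rule to each of the 18 symbols of FlWFWWFWWFlWFWWFWW gives the pieces FlW WW FWW FlW FWW FWW FlW FWW FWW FlW WW FWW FlW FWW FWW FlW FWW FWW, which concatenate to the answer.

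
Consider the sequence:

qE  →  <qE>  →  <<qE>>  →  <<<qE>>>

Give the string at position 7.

s(k+1) = <·s(k)·>, so each term gains < as a prefix and > as a suffix.
From <<<qE>>>, 3 further steps: <<<qE>>> → <<<<qE>>>> → <<<<<qE>>>>> → (answer).

<<<<<<qE>>>>>>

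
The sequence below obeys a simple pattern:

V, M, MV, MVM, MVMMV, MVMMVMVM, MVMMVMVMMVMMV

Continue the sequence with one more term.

MVMMVMVMMVMMVMVMMVMVM

From term 3 onward, concatenate the last term with the second-to-last: M·V = MV, MV·M = MVM, …
Continuing: MVMMVMVMMVMMV · MVMMVMVM gives term 8.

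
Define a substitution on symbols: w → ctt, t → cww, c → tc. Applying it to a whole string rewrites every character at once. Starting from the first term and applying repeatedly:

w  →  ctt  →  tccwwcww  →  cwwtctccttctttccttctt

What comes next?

tccttcttcwwtccwwtctccwwcwwtccwwcwwcwwtctccwwcwwtccwwcww

Applying the rule to each of the 21 symbols of cwwtctccttctttccttctt gives the pieces tc ctt ctt cww tc cww tc tc cww cww tc cww cww cww tc tc cww cww tc cww cww, which concatenate to the answer.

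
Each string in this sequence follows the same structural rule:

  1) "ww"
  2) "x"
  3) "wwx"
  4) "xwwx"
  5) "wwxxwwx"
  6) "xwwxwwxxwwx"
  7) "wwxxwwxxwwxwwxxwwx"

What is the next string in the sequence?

xwwxwwxxwwxwwxxwwxxwwxwwxxwwx

Each term (from the third on) is the two preceding terms concatenated in order: term 3 = ww·x = wwx.
So term 8 is xwwxwwxxwwx·wwxxwwxxwwxwwxxwwx.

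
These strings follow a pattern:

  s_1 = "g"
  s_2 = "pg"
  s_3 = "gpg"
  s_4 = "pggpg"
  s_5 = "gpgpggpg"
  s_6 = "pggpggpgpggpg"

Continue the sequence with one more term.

Each term (from the third on) is the two preceding terms concatenated in order: term 3 = g·pg = gpg.
So term 7 is gpgpggpg·pggpggpgpggpg.

gpgpggpgpggpggpgpggpg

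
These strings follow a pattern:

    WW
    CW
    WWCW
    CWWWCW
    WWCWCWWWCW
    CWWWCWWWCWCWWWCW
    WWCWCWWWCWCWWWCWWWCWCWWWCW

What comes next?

Each term (from the third on) is the two preceding terms concatenated in order: term 3 = WW·CW = WWCW.
So term 8 is CWWWCWWWCWCWWWCW·WWCWCWWWCWCWWWCWWWCWCWWWCW.

CWWWCWWWCWCWWWCWWWCWCWWWCWCWWWCWWWCWCWWWCW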